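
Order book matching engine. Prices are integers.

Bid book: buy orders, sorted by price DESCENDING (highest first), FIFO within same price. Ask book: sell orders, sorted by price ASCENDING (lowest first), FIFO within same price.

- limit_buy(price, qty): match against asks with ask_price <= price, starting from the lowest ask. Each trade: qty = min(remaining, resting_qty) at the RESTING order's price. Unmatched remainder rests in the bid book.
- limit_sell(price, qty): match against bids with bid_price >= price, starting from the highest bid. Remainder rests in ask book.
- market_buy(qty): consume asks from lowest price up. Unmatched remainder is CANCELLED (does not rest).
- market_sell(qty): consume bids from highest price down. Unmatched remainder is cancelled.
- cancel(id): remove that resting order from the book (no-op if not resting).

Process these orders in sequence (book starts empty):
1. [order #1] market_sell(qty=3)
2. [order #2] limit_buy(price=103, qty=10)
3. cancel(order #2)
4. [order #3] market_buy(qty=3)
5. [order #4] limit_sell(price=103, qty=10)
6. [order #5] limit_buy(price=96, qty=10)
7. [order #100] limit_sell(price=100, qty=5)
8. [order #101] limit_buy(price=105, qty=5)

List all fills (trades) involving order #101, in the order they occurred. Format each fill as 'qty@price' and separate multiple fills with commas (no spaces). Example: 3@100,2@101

Answer: 5@100

Derivation:
After op 1 [order #1] market_sell(qty=3): fills=none; bids=[-] asks=[-]
After op 2 [order #2] limit_buy(price=103, qty=10): fills=none; bids=[#2:10@103] asks=[-]
After op 3 cancel(order #2): fills=none; bids=[-] asks=[-]
After op 4 [order #3] market_buy(qty=3): fills=none; bids=[-] asks=[-]
After op 5 [order #4] limit_sell(price=103, qty=10): fills=none; bids=[-] asks=[#4:10@103]
After op 6 [order #5] limit_buy(price=96, qty=10): fills=none; bids=[#5:10@96] asks=[#4:10@103]
After op 7 [order #100] limit_sell(price=100, qty=5): fills=none; bids=[#5:10@96] asks=[#100:5@100 #4:10@103]
After op 8 [order #101] limit_buy(price=105, qty=5): fills=#101x#100:5@100; bids=[#5:10@96] asks=[#4:10@103]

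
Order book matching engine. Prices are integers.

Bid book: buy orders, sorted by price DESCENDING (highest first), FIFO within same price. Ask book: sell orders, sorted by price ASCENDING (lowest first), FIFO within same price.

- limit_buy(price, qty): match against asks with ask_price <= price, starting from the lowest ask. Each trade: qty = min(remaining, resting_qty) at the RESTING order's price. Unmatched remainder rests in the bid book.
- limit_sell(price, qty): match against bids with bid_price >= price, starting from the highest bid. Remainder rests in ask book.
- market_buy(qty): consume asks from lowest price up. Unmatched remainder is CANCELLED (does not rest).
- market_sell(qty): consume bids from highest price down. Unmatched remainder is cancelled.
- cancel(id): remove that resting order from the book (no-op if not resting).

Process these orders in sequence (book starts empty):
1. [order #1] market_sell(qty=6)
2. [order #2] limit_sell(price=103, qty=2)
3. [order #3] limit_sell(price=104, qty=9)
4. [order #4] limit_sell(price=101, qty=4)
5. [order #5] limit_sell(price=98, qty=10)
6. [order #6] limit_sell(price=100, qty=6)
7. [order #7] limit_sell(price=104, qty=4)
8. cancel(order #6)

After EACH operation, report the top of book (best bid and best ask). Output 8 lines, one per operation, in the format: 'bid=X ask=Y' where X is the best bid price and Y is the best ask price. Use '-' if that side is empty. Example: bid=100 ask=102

Answer: bid=- ask=-
bid=- ask=103
bid=- ask=103
bid=- ask=101
bid=- ask=98
bid=- ask=98
bid=- ask=98
bid=- ask=98

Derivation:
After op 1 [order #1] market_sell(qty=6): fills=none; bids=[-] asks=[-]
After op 2 [order #2] limit_sell(price=103, qty=2): fills=none; bids=[-] asks=[#2:2@103]
After op 3 [order #3] limit_sell(price=104, qty=9): fills=none; bids=[-] asks=[#2:2@103 #3:9@104]
After op 4 [order #4] limit_sell(price=101, qty=4): fills=none; bids=[-] asks=[#4:4@101 #2:2@103 #3:9@104]
After op 5 [order #5] limit_sell(price=98, qty=10): fills=none; bids=[-] asks=[#5:10@98 #4:4@101 #2:2@103 #3:9@104]
After op 6 [order #6] limit_sell(price=100, qty=6): fills=none; bids=[-] asks=[#5:10@98 #6:6@100 #4:4@101 #2:2@103 #3:9@104]
After op 7 [order #7] limit_sell(price=104, qty=4): fills=none; bids=[-] asks=[#5:10@98 #6:6@100 #4:4@101 #2:2@103 #3:9@104 #7:4@104]
After op 8 cancel(order #6): fills=none; bids=[-] asks=[#5:10@98 #4:4@101 #2:2@103 #3:9@104 #7:4@104]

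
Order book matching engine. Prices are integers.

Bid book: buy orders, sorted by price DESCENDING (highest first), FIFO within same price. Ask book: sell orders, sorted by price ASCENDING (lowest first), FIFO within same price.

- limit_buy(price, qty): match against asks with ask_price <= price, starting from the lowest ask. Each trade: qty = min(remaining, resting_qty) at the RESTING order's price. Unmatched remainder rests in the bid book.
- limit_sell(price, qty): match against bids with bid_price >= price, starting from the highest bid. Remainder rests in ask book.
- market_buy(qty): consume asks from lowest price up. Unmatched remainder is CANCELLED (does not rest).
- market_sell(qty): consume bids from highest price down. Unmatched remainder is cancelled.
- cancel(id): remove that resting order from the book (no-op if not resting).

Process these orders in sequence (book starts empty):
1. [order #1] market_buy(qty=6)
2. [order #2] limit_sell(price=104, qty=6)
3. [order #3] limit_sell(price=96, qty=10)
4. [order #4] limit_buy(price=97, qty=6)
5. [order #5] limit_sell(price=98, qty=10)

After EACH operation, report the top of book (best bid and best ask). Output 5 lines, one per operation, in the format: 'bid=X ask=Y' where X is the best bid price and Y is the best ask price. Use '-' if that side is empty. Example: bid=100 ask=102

Answer: bid=- ask=-
bid=- ask=104
bid=- ask=96
bid=- ask=96
bid=- ask=96

Derivation:
After op 1 [order #1] market_buy(qty=6): fills=none; bids=[-] asks=[-]
After op 2 [order #2] limit_sell(price=104, qty=6): fills=none; bids=[-] asks=[#2:6@104]
After op 3 [order #3] limit_sell(price=96, qty=10): fills=none; bids=[-] asks=[#3:10@96 #2:6@104]
After op 4 [order #4] limit_buy(price=97, qty=6): fills=#4x#3:6@96; bids=[-] asks=[#3:4@96 #2:6@104]
After op 5 [order #5] limit_sell(price=98, qty=10): fills=none; bids=[-] asks=[#3:4@96 #5:10@98 #2:6@104]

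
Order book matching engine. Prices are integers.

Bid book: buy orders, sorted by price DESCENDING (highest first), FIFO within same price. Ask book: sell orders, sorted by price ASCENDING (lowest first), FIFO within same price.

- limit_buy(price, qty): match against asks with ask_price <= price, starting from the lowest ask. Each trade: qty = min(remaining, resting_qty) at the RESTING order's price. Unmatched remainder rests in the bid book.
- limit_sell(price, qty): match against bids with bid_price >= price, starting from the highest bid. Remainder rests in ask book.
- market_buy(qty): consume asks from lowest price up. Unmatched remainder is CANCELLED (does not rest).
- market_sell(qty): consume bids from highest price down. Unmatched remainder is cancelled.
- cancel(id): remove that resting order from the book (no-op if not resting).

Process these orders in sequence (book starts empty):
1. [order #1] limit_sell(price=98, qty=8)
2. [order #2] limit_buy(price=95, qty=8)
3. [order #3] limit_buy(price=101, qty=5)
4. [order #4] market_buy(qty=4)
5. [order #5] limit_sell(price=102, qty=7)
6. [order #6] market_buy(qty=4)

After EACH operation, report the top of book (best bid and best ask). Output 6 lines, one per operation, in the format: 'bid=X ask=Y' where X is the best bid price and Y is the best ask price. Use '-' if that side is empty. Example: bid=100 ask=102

After op 1 [order #1] limit_sell(price=98, qty=8): fills=none; bids=[-] asks=[#1:8@98]
After op 2 [order #2] limit_buy(price=95, qty=8): fills=none; bids=[#2:8@95] asks=[#1:8@98]
After op 3 [order #3] limit_buy(price=101, qty=5): fills=#3x#1:5@98; bids=[#2:8@95] asks=[#1:3@98]
After op 4 [order #4] market_buy(qty=4): fills=#4x#1:3@98; bids=[#2:8@95] asks=[-]
After op 5 [order #5] limit_sell(price=102, qty=7): fills=none; bids=[#2:8@95] asks=[#5:7@102]
After op 6 [order #6] market_buy(qty=4): fills=#6x#5:4@102; bids=[#2:8@95] asks=[#5:3@102]

Answer: bid=- ask=98
bid=95 ask=98
bid=95 ask=98
bid=95 ask=-
bid=95 ask=102
bid=95 ask=102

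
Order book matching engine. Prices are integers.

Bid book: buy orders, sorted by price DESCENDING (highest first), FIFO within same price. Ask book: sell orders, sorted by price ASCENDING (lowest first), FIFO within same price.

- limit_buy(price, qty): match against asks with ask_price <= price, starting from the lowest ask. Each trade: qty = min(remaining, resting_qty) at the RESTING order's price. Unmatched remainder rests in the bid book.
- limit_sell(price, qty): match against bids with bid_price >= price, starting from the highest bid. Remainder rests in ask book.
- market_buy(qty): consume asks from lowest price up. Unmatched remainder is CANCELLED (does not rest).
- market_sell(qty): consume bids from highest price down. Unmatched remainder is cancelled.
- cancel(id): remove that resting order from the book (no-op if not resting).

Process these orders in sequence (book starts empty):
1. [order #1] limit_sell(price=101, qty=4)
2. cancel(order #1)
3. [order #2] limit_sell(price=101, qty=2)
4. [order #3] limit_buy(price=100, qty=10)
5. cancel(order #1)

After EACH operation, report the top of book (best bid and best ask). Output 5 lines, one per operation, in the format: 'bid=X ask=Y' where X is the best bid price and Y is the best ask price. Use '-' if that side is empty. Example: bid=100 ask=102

After op 1 [order #1] limit_sell(price=101, qty=4): fills=none; bids=[-] asks=[#1:4@101]
After op 2 cancel(order #1): fills=none; bids=[-] asks=[-]
After op 3 [order #2] limit_sell(price=101, qty=2): fills=none; bids=[-] asks=[#2:2@101]
After op 4 [order #3] limit_buy(price=100, qty=10): fills=none; bids=[#3:10@100] asks=[#2:2@101]
After op 5 cancel(order #1): fills=none; bids=[#3:10@100] asks=[#2:2@101]

Answer: bid=- ask=101
bid=- ask=-
bid=- ask=101
bid=100 ask=101
bid=100 ask=101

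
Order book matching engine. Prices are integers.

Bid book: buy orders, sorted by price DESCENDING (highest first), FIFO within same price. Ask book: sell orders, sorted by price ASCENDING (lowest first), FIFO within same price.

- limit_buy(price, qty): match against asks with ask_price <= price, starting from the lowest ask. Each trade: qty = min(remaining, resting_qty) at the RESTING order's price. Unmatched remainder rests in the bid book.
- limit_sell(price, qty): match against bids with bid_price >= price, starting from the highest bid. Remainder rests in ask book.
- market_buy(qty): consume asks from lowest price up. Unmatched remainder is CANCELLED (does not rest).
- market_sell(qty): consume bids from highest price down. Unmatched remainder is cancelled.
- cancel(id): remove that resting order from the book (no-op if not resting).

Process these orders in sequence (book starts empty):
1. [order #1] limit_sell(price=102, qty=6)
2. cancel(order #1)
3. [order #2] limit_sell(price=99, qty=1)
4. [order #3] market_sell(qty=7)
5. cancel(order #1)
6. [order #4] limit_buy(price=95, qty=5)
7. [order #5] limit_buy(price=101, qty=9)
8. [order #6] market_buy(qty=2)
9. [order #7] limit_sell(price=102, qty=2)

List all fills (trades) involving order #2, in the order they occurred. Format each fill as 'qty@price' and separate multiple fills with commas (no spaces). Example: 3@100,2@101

After op 1 [order #1] limit_sell(price=102, qty=6): fills=none; bids=[-] asks=[#1:6@102]
After op 2 cancel(order #1): fills=none; bids=[-] asks=[-]
After op 3 [order #2] limit_sell(price=99, qty=1): fills=none; bids=[-] asks=[#2:1@99]
After op 4 [order #3] market_sell(qty=7): fills=none; bids=[-] asks=[#2:1@99]
After op 5 cancel(order #1): fills=none; bids=[-] asks=[#2:1@99]
After op 6 [order #4] limit_buy(price=95, qty=5): fills=none; bids=[#4:5@95] asks=[#2:1@99]
After op 7 [order #5] limit_buy(price=101, qty=9): fills=#5x#2:1@99; bids=[#5:8@101 #4:5@95] asks=[-]
After op 8 [order #6] market_buy(qty=2): fills=none; bids=[#5:8@101 #4:5@95] asks=[-]
After op 9 [order #7] limit_sell(price=102, qty=2): fills=none; bids=[#5:8@101 #4:5@95] asks=[#7:2@102]

Answer: 1@99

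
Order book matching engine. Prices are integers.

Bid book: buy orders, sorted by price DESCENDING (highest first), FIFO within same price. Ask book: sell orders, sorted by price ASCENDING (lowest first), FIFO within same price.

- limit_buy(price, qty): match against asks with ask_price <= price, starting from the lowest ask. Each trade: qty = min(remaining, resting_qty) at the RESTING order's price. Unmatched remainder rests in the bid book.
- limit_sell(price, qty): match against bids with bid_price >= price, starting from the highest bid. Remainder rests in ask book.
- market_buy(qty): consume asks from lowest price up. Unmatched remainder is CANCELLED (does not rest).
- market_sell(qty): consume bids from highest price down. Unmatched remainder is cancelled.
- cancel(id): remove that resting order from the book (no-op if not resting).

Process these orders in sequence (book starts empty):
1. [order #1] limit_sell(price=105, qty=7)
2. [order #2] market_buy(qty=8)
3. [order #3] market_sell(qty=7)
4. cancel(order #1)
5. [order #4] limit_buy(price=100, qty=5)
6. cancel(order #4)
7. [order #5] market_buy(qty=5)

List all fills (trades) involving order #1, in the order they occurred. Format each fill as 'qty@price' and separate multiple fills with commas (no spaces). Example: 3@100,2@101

Answer: 7@105

Derivation:
After op 1 [order #1] limit_sell(price=105, qty=7): fills=none; bids=[-] asks=[#1:7@105]
After op 2 [order #2] market_buy(qty=8): fills=#2x#1:7@105; bids=[-] asks=[-]
After op 3 [order #3] market_sell(qty=7): fills=none; bids=[-] asks=[-]
After op 4 cancel(order #1): fills=none; bids=[-] asks=[-]
After op 5 [order #4] limit_buy(price=100, qty=5): fills=none; bids=[#4:5@100] asks=[-]
After op 6 cancel(order #4): fills=none; bids=[-] asks=[-]
After op 7 [order #5] market_buy(qty=5): fills=none; bids=[-] asks=[-]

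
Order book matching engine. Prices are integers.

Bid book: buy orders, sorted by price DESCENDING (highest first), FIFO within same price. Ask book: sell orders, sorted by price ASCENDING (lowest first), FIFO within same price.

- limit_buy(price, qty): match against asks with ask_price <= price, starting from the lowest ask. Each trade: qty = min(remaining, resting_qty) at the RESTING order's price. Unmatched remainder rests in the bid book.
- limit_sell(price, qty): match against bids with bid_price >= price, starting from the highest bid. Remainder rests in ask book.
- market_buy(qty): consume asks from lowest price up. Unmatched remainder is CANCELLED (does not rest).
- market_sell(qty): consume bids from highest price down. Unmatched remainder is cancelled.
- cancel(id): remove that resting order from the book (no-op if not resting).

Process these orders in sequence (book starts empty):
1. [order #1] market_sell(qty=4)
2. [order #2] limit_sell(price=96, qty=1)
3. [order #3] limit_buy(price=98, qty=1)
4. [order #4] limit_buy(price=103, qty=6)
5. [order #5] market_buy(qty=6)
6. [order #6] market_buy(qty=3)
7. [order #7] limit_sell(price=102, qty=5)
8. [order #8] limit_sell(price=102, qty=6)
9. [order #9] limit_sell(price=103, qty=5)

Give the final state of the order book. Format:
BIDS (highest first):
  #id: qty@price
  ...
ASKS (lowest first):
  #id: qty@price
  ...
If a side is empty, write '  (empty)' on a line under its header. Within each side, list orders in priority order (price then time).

Answer: BIDS (highest first):
  (empty)
ASKS (lowest first):
  #8: 5@102
  #9: 5@103

Derivation:
After op 1 [order #1] market_sell(qty=4): fills=none; bids=[-] asks=[-]
After op 2 [order #2] limit_sell(price=96, qty=1): fills=none; bids=[-] asks=[#2:1@96]
After op 3 [order #3] limit_buy(price=98, qty=1): fills=#3x#2:1@96; bids=[-] asks=[-]
After op 4 [order #4] limit_buy(price=103, qty=6): fills=none; bids=[#4:6@103] asks=[-]
After op 5 [order #5] market_buy(qty=6): fills=none; bids=[#4:6@103] asks=[-]
After op 6 [order #6] market_buy(qty=3): fills=none; bids=[#4:6@103] asks=[-]
After op 7 [order #7] limit_sell(price=102, qty=5): fills=#4x#7:5@103; bids=[#4:1@103] asks=[-]
After op 8 [order #8] limit_sell(price=102, qty=6): fills=#4x#8:1@103; bids=[-] asks=[#8:5@102]
After op 9 [order #9] limit_sell(price=103, qty=5): fills=none; bids=[-] asks=[#8:5@102 #9:5@103]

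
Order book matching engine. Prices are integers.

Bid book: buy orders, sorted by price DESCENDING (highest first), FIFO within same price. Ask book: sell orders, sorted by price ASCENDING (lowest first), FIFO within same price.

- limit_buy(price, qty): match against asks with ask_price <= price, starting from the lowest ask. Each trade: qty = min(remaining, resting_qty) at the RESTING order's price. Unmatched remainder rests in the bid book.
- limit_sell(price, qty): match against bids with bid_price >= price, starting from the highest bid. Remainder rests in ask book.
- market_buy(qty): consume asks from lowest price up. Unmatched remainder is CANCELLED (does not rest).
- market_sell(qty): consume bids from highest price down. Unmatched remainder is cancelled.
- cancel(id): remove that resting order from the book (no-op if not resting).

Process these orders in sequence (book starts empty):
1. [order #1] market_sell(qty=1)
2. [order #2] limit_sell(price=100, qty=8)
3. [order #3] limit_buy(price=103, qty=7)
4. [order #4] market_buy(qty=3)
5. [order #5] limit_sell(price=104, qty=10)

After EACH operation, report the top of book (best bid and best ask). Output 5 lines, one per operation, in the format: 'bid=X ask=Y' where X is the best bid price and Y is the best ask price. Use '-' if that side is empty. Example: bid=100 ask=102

Answer: bid=- ask=-
bid=- ask=100
bid=- ask=100
bid=- ask=-
bid=- ask=104

Derivation:
After op 1 [order #1] market_sell(qty=1): fills=none; bids=[-] asks=[-]
After op 2 [order #2] limit_sell(price=100, qty=8): fills=none; bids=[-] asks=[#2:8@100]
After op 3 [order #3] limit_buy(price=103, qty=7): fills=#3x#2:7@100; bids=[-] asks=[#2:1@100]
After op 4 [order #4] market_buy(qty=3): fills=#4x#2:1@100; bids=[-] asks=[-]
After op 5 [order #5] limit_sell(price=104, qty=10): fills=none; bids=[-] asks=[#5:10@104]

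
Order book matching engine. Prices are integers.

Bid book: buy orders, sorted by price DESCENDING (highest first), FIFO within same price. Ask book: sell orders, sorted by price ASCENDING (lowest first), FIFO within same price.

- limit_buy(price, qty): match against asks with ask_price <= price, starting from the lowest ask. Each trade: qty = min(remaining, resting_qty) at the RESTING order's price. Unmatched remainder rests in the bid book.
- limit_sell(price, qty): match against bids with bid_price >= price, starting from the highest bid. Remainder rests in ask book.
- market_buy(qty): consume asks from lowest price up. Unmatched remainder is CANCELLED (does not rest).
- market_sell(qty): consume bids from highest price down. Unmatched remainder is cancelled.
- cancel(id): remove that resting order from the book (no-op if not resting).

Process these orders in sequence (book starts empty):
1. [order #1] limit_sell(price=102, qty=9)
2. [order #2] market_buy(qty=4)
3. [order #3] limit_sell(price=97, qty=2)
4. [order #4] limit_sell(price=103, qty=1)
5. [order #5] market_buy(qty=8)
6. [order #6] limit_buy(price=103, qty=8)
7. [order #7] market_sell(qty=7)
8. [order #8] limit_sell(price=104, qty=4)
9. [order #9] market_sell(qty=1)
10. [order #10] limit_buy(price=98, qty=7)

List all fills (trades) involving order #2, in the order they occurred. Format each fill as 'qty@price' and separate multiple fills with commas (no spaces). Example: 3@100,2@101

After op 1 [order #1] limit_sell(price=102, qty=9): fills=none; bids=[-] asks=[#1:9@102]
After op 2 [order #2] market_buy(qty=4): fills=#2x#1:4@102; bids=[-] asks=[#1:5@102]
After op 3 [order #3] limit_sell(price=97, qty=2): fills=none; bids=[-] asks=[#3:2@97 #1:5@102]
After op 4 [order #4] limit_sell(price=103, qty=1): fills=none; bids=[-] asks=[#3:2@97 #1:5@102 #4:1@103]
After op 5 [order #5] market_buy(qty=8): fills=#5x#3:2@97 #5x#1:5@102 #5x#4:1@103; bids=[-] asks=[-]
After op 6 [order #6] limit_buy(price=103, qty=8): fills=none; bids=[#6:8@103] asks=[-]
After op 7 [order #7] market_sell(qty=7): fills=#6x#7:7@103; bids=[#6:1@103] asks=[-]
After op 8 [order #8] limit_sell(price=104, qty=4): fills=none; bids=[#6:1@103] asks=[#8:4@104]
After op 9 [order #9] market_sell(qty=1): fills=#6x#9:1@103; bids=[-] asks=[#8:4@104]
After op 10 [order #10] limit_buy(price=98, qty=7): fills=none; bids=[#10:7@98] asks=[#8:4@104]

Answer: 4@102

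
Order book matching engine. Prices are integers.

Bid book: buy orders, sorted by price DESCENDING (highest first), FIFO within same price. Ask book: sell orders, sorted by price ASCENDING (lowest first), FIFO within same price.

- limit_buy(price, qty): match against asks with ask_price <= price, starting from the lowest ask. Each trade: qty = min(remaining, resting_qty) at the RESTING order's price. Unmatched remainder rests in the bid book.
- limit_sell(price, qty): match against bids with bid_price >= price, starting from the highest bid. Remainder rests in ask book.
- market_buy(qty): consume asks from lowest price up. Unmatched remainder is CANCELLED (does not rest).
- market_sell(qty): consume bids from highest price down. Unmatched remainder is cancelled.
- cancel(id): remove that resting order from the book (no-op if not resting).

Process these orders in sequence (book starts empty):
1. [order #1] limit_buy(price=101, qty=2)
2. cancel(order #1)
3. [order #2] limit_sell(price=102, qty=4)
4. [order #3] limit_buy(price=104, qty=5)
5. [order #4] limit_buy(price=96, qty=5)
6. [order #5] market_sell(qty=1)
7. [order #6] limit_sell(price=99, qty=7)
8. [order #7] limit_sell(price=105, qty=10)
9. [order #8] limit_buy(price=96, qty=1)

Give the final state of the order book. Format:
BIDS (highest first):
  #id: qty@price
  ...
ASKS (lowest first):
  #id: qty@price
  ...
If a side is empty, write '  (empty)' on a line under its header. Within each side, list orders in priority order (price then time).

Answer: BIDS (highest first):
  #4: 5@96
  #8: 1@96
ASKS (lowest first):
  #6: 7@99
  #7: 10@105

Derivation:
After op 1 [order #1] limit_buy(price=101, qty=2): fills=none; bids=[#1:2@101] asks=[-]
After op 2 cancel(order #1): fills=none; bids=[-] asks=[-]
After op 3 [order #2] limit_sell(price=102, qty=4): fills=none; bids=[-] asks=[#2:4@102]
After op 4 [order #3] limit_buy(price=104, qty=5): fills=#3x#2:4@102; bids=[#3:1@104] asks=[-]
After op 5 [order #4] limit_buy(price=96, qty=5): fills=none; bids=[#3:1@104 #4:5@96] asks=[-]
After op 6 [order #5] market_sell(qty=1): fills=#3x#5:1@104; bids=[#4:5@96] asks=[-]
After op 7 [order #6] limit_sell(price=99, qty=7): fills=none; bids=[#4:5@96] asks=[#6:7@99]
After op 8 [order #7] limit_sell(price=105, qty=10): fills=none; bids=[#4:5@96] asks=[#6:7@99 #7:10@105]
After op 9 [order #8] limit_buy(price=96, qty=1): fills=none; bids=[#4:5@96 #8:1@96] asks=[#6:7@99 #7:10@105]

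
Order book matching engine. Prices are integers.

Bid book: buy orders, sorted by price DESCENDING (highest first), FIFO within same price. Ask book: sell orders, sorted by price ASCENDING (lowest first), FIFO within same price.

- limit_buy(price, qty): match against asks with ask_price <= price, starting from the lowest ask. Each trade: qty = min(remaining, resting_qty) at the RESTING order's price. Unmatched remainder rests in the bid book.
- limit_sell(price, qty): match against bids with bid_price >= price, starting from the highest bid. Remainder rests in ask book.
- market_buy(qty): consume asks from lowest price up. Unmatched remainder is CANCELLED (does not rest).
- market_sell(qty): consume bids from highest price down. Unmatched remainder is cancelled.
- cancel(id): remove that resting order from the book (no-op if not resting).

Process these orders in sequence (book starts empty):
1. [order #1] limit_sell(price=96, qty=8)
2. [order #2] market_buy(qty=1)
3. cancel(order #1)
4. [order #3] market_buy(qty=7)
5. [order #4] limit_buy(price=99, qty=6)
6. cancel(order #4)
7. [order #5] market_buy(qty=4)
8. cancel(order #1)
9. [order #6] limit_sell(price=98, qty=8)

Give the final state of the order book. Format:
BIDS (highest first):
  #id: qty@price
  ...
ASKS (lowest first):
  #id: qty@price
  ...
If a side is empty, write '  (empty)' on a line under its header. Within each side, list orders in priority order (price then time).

Answer: BIDS (highest first):
  (empty)
ASKS (lowest first):
  #6: 8@98

Derivation:
After op 1 [order #1] limit_sell(price=96, qty=8): fills=none; bids=[-] asks=[#1:8@96]
After op 2 [order #2] market_buy(qty=1): fills=#2x#1:1@96; bids=[-] asks=[#1:7@96]
After op 3 cancel(order #1): fills=none; bids=[-] asks=[-]
After op 4 [order #3] market_buy(qty=7): fills=none; bids=[-] asks=[-]
After op 5 [order #4] limit_buy(price=99, qty=6): fills=none; bids=[#4:6@99] asks=[-]
After op 6 cancel(order #4): fills=none; bids=[-] asks=[-]
After op 7 [order #5] market_buy(qty=4): fills=none; bids=[-] asks=[-]
After op 8 cancel(order #1): fills=none; bids=[-] asks=[-]
After op 9 [order #6] limit_sell(price=98, qty=8): fills=none; bids=[-] asks=[#6:8@98]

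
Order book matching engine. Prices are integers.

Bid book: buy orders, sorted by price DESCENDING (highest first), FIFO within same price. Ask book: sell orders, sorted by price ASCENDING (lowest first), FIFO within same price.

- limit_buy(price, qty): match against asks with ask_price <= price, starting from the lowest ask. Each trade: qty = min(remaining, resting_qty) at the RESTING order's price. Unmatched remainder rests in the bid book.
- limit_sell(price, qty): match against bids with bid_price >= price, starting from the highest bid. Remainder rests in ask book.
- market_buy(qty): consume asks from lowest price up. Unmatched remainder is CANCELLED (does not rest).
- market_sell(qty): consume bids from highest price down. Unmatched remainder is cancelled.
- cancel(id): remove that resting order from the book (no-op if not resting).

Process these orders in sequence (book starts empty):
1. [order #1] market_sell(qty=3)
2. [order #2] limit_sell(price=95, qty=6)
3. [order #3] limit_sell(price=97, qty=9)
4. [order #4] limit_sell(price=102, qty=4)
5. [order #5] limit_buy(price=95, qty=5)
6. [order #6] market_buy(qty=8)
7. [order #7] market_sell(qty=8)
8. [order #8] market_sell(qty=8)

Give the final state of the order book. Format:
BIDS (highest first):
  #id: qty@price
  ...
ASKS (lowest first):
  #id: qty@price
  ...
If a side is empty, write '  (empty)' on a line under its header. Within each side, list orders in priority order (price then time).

Answer: BIDS (highest first):
  (empty)
ASKS (lowest first):
  #3: 2@97
  #4: 4@102

Derivation:
After op 1 [order #1] market_sell(qty=3): fills=none; bids=[-] asks=[-]
After op 2 [order #2] limit_sell(price=95, qty=6): fills=none; bids=[-] asks=[#2:6@95]
After op 3 [order #3] limit_sell(price=97, qty=9): fills=none; bids=[-] asks=[#2:6@95 #3:9@97]
After op 4 [order #4] limit_sell(price=102, qty=4): fills=none; bids=[-] asks=[#2:6@95 #3:9@97 #4:4@102]
After op 5 [order #5] limit_buy(price=95, qty=5): fills=#5x#2:5@95; bids=[-] asks=[#2:1@95 #3:9@97 #4:4@102]
After op 6 [order #6] market_buy(qty=8): fills=#6x#2:1@95 #6x#3:7@97; bids=[-] asks=[#3:2@97 #4:4@102]
After op 7 [order #7] market_sell(qty=8): fills=none; bids=[-] asks=[#3:2@97 #4:4@102]
After op 8 [order #8] market_sell(qty=8): fills=none; bids=[-] asks=[#3:2@97 #4:4@102]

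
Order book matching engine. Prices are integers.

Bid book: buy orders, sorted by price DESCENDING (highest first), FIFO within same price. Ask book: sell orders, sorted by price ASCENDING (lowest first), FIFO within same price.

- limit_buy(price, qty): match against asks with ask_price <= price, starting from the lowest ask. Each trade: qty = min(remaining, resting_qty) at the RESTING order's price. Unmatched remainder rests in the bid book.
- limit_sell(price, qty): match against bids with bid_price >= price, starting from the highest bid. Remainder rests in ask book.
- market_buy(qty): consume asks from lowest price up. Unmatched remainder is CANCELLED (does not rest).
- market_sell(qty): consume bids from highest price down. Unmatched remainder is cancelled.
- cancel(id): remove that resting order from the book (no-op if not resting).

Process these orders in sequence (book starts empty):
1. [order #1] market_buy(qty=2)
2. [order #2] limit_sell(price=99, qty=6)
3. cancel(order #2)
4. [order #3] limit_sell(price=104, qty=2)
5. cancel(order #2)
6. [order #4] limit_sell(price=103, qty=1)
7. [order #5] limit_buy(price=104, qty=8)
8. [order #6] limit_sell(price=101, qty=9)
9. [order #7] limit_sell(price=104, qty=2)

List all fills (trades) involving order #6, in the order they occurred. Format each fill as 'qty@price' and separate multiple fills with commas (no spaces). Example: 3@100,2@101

After op 1 [order #1] market_buy(qty=2): fills=none; bids=[-] asks=[-]
After op 2 [order #2] limit_sell(price=99, qty=6): fills=none; bids=[-] asks=[#2:6@99]
After op 3 cancel(order #2): fills=none; bids=[-] asks=[-]
After op 4 [order #3] limit_sell(price=104, qty=2): fills=none; bids=[-] asks=[#3:2@104]
After op 5 cancel(order #2): fills=none; bids=[-] asks=[#3:2@104]
After op 6 [order #4] limit_sell(price=103, qty=1): fills=none; bids=[-] asks=[#4:1@103 #3:2@104]
After op 7 [order #5] limit_buy(price=104, qty=8): fills=#5x#4:1@103 #5x#3:2@104; bids=[#5:5@104] asks=[-]
After op 8 [order #6] limit_sell(price=101, qty=9): fills=#5x#6:5@104; bids=[-] asks=[#6:4@101]
After op 9 [order #7] limit_sell(price=104, qty=2): fills=none; bids=[-] asks=[#6:4@101 #7:2@104]

Answer: 5@104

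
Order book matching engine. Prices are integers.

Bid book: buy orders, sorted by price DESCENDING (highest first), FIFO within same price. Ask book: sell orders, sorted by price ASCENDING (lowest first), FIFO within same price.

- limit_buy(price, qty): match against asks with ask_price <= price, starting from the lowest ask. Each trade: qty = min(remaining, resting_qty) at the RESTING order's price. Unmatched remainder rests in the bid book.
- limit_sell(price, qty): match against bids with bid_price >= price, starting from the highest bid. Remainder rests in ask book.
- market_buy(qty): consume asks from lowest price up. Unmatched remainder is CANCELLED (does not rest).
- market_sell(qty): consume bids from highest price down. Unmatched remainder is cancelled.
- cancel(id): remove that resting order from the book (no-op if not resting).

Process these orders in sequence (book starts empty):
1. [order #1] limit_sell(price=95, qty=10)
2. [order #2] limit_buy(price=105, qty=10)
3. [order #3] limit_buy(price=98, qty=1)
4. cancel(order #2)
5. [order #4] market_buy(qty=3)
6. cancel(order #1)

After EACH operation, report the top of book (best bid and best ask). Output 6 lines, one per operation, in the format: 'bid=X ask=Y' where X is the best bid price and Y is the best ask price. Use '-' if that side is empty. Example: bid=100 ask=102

Answer: bid=- ask=95
bid=- ask=-
bid=98 ask=-
bid=98 ask=-
bid=98 ask=-
bid=98 ask=-

Derivation:
After op 1 [order #1] limit_sell(price=95, qty=10): fills=none; bids=[-] asks=[#1:10@95]
After op 2 [order #2] limit_buy(price=105, qty=10): fills=#2x#1:10@95; bids=[-] asks=[-]
After op 3 [order #3] limit_buy(price=98, qty=1): fills=none; bids=[#3:1@98] asks=[-]
After op 4 cancel(order #2): fills=none; bids=[#3:1@98] asks=[-]
After op 5 [order #4] market_buy(qty=3): fills=none; bids=[#3:1@98] asks=[-]
After op 6 cancel(order #1): fills=none; bids=[#3:1@98] asks=[-]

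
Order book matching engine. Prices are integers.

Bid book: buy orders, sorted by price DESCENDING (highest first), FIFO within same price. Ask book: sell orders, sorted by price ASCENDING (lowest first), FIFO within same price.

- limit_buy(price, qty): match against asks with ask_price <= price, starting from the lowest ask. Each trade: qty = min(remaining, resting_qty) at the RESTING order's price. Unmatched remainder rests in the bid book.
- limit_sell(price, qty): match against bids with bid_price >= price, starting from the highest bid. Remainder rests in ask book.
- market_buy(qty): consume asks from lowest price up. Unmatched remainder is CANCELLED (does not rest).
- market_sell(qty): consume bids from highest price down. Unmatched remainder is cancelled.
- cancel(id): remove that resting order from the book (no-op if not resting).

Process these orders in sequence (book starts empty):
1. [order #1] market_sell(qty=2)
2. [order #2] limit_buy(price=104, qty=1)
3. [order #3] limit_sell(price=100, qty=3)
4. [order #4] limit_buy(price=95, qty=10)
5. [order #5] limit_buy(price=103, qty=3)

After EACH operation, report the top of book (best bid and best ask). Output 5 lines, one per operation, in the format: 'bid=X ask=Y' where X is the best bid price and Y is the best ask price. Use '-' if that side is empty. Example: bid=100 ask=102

After op 1 [order #1] market_sell(qty=2): fills=none; bids=[-] asks=[-]
After op 2 [order #2] limit_buy(price=104, qty=1): fills=none; bids=[#2:1@104] asks=[-]
After op 3 [order #3] limit_sell(price=100, qty=3): fills=#2x#3:1@104; bids=[-] asks=[#3:2@100]
After op 4 [order #4] limit_buy(price=95, qty=10): fills=none; bids=[#4:10@95] asks=[#3:2@100]
After op 5 [order #5] limit_buy(price=103, qty=3): fills=#5x#3:2@100; bids=[#5:1@103 #4:10@95] asks=[-]

Answer: bid=- ask=-
bid=104 ask=-
bid=- ask=100
bid=95 ask=100
bid=103 ask=-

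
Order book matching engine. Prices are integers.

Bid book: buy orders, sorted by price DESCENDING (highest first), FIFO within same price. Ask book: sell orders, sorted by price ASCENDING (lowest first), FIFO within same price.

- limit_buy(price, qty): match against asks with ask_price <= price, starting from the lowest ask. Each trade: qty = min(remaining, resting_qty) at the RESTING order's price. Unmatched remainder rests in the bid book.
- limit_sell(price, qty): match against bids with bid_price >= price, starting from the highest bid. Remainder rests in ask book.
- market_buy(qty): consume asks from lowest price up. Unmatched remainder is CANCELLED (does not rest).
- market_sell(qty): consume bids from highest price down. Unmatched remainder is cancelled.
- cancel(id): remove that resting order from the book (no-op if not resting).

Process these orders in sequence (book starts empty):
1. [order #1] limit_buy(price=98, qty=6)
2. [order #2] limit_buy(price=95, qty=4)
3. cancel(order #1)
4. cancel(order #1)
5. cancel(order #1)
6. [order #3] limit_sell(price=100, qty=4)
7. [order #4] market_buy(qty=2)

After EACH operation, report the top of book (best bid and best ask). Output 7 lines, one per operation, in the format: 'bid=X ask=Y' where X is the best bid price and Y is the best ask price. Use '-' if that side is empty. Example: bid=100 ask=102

Answer: bid=98 ask=-
bid=98 ask=-
bid=95 ask=-
bid=95 ask=-
bid=95 ask=-
bid=95 ask=100
bid=95 ask=100

Derivation:
After op 1 [order #1] limit_buy(price=98, qty=6): fills=none; bids=[#1:6@98] asks=[-]
After op 2 [order #2] limit_buy(price=95, qty=4): fills=none; bids=[#1:6@98 #2:4@95] asks=[-]
After op 3 cancel(order #1): fills=none; bids=[#2:4@95] asks=[-]
After op 4 cancel(order #1): fills=none; bids=[#2:4@95] asks=[-]
After op 5 cancel(order #1): fills=none; bids=[#2:4@95] asks=[-]
After op 6 [order #3] limit_sell(price=100, qty=4): fills=none; bids=[#2:4@95] asks=[#3:4@100]
After op 7 [order #4] market_buy(qty=2): fills=#4x#3:2@100; bids=[#2:4@95] asks=[#3:2@100]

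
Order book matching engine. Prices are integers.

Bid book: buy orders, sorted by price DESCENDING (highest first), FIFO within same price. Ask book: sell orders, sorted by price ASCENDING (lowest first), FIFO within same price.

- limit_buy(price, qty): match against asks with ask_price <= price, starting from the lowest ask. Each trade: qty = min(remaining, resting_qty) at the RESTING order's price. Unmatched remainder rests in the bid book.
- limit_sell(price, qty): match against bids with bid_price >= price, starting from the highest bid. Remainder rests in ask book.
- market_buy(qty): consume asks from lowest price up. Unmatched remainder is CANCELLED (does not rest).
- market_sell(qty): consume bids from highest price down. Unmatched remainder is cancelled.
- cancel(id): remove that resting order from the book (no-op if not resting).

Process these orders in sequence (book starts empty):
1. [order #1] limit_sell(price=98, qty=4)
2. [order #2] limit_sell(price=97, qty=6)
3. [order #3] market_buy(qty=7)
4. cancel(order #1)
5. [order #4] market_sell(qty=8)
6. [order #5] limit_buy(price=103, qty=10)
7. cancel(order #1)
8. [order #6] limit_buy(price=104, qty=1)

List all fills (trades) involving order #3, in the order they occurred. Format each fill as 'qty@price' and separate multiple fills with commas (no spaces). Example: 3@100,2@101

Answer: 6@97,1@98

Derivation:
After op 1 [order #1] limit_sell(price=98, qty=4): fills=none; bids=[-] asks=[#1:4@98]
After op 2 [order #2] limit_sell(price=97, qty=6): fills=none; bids=[-] asks=[#2:6@97 #1:4@98]
After op 3 [order #3] market_buy(qty=7): fills=#3x#2:6@97 #3x#1:1@98; bids=[-] asks=[#1:3@98]
After op 4 cancel(order #1): fills=none; bids=[-] asks=[-]
After op 5 [order #4] market_sell(qty=8): fills=none; bids=[-] asks=[-]
After op 6 [order #5] limit_buy(price=103, qty=10): fills=none; bids=[#5:10@103] asks=[-]
After op 7 cancel(order #1): fills=none; bids=[#5:10@103] asks=[-]
After op 8 [order #6] limit_buy(price=104, qty=1): fills=none; bids=[#6:1@104 #5:10@103] asks=[-]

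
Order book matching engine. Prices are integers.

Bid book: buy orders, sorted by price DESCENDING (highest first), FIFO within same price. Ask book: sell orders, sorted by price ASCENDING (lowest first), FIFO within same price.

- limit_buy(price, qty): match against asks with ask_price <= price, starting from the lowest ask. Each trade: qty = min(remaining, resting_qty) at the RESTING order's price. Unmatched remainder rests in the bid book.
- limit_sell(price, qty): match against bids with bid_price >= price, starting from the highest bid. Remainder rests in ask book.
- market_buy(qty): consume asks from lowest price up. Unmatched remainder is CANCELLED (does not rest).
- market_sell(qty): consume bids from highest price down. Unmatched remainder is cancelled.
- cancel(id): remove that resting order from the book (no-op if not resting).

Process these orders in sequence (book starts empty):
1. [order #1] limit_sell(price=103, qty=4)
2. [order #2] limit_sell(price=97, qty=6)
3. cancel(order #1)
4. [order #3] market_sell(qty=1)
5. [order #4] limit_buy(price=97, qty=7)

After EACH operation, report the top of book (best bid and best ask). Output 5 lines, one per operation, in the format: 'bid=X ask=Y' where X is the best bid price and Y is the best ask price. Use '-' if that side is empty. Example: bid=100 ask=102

Answer: bid=- ask=103
bid=- ask=97
bid=- ask=97
bid=- ask=97
bid=97 ask=-

Derivation:
After op 1 [order #1] limit_sell(price=103, qty=4): fills=none; bids=[-] asks=[#1:4@103]
After op 2 [order #2] limit_sell(price=97, qty=6): fills=none; bids=[-] asks=[#2:6@97 #1:4@103]
After op 3 cancel(order #1): fills=none; bids=[-] asks=[#2:6@97]
After op 4 [order #3] market_sell(qty=1): fills=none; bids=[-] asks=[#2:6@97]
After op 5 [order #4] limit_buy(price=97, qty=7): fills=#4x#2:6@97; bids=[#4:1@97] asks=[-]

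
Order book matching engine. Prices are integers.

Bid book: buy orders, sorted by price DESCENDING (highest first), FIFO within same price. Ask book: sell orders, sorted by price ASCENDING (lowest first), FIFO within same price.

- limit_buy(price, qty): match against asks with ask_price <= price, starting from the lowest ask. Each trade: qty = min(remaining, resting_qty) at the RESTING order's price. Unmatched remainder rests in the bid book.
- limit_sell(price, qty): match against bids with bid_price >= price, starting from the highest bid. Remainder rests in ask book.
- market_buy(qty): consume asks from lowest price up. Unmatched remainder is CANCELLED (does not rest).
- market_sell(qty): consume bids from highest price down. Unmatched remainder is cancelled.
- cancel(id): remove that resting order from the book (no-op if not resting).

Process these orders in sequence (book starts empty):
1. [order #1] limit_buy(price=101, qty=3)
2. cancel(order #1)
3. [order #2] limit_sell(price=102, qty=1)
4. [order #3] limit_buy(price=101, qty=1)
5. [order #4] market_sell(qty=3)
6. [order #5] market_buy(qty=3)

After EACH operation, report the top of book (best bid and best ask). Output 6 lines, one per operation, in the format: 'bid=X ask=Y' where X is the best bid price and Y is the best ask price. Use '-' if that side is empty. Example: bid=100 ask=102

After op 1 [order #1] limit_buy(price=101, qty=3): fills=none; bids=[#1:3@101] asks=[-]
After op 2 cancel(order #1): fills=none; bids=[-] asks=[-]
After op 3 [order #2] limit_sell(price=102, qty=1): fills=none; bids=[-] asks=[#2:1@102]
After op 4 [order #3] limit_buy(price=101, qty=1): fills=none; bids=[#3:1@101] asks=[#2:1@102]
After op 5 [order #4] market_sell(qty=3): fills=#3x#4:1@101; bids=[-] asks=[#2:1@102]
After op 6 [order #5] market_buy(qty=3): fills=#5x#2:1@102; bids=[-] asks=[-]

Answer: bid=101 ask=-
bid=- ask=-
bid=- ask=102
bid=101 ask=102
bid=- ask=102
bid=- ask=-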